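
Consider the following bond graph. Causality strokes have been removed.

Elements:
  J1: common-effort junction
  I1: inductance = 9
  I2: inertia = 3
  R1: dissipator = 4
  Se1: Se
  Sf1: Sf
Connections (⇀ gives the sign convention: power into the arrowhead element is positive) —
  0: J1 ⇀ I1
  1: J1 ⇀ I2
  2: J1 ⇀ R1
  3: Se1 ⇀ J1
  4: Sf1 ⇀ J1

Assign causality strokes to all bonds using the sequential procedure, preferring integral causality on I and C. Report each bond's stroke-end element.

b3 |J1  (Se1 fixes effort; stroke away)
b4 |Sf1  (Sf1 fixes flow; stroke at Sf1)
b0 |I1  (common-e at J1 fixed by 3)
b1 |I2  (0-jn J1 has e-setter on 3)
b2 |R1  (J1: bond 3 brought effort, rest push out)

bond 0 stroke at I1
bond 1 stroke at I2
bond 2 stroke at R1
bond 3 stroke at J1
bond 4 stroke at Sf1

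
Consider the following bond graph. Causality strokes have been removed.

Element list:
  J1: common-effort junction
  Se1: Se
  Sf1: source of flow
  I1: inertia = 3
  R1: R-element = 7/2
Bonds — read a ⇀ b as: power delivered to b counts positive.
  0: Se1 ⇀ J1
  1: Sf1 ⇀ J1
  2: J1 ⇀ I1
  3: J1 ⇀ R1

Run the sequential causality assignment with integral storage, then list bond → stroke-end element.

b0 stroke at J1
b1 stroke at Sf1
b2 stroke at I1
b3 stroke at R1

bond 0 stroke→J1  (source Se1 imposes e)
bond 1 stroke→Sf1  (Sf1 (Sf) sets flow on bond)
bond 2 stroke→I1  (common-e at J1 fixed by 0)
bond 3 stroke→R1  (J1 effort already set via bond 0)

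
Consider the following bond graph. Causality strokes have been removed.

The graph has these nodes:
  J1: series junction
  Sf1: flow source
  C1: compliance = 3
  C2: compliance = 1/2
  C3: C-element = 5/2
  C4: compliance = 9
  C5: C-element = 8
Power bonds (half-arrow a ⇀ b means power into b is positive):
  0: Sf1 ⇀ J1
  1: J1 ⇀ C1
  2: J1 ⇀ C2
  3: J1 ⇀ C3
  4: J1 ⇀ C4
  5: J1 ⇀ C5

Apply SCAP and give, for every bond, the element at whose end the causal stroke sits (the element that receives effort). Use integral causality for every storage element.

b0 stroke→Sf1
b1 stroke→J1
b2 stroke→J1
b3 stroke→J1
b4 stroke→J1
b5 stroke→J1

b0 stroke→Sf1  (Sf1: flow source, stroke at near end)
b1 stroke→J1  (J1: bond 0 brought flow, rest push out)
b2 stroke→J1  (common-f at J1 fixed by 0)
b3 stroke→J1  (J1 flow already set via bond 0)
b4 stroke→J1  (1-jn J1 has f-setter on 0)
b5 stroke→J1  (J1: bond 0 brought flow, rest push out)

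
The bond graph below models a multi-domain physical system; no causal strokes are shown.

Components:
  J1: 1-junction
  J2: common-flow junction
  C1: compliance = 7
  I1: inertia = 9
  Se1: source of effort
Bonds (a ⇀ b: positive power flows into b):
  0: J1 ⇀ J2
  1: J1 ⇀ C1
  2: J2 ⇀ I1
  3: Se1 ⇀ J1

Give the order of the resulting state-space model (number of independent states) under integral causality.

2  (C1, I1 all integral)

#3 stroke→J1  (Se1 fixes effort; stroke away)
#1 stroke→J1  (C1: C, integral causality)
#0 stroke→J2  (J1: last free bond brings flow in)
#2 stroke→I1  (J2: last free bond brings flow in)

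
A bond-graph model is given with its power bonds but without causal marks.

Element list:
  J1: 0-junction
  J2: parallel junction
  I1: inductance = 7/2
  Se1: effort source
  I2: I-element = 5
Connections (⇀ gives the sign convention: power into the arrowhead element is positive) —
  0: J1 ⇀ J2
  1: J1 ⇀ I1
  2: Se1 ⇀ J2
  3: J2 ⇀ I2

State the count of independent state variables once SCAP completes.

#2 →J2  (Se1 (Se) sets effort on bond)
#0 →J1  (J2: bond 2 brought effort, rest push out)
#3 →I2  (common-e at J2 fixed by 2)
#1 →I1  (0-jn J1 has e-setter on 0)

2  (I1, I2 all integral)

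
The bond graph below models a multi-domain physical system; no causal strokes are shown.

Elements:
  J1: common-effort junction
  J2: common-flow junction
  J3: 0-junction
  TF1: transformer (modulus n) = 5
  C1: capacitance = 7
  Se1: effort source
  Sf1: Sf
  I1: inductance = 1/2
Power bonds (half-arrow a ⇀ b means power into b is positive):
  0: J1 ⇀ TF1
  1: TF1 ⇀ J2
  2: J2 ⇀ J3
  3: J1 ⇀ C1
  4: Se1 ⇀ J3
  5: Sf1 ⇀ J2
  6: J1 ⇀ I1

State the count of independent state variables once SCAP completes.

2  (C1, I1 all integral)

#4 stroke at J3  (Se1: effort source, stroke at far end)
#5 stroke at Sf1  (source Sf1 imposes f)
#1 stroke at J2  (J2: bond 5 brought flow, rest push out)
#2 stroke at J2  (J2 flow already set via bond 5)
#0 stroke at TF1  (TF1 one-in-one-out from 1)
#3 stroke at J1  (C1 outputs effort q/C1)
#6 stroke at I1  (J1: bond 3 brought effort, rest push out)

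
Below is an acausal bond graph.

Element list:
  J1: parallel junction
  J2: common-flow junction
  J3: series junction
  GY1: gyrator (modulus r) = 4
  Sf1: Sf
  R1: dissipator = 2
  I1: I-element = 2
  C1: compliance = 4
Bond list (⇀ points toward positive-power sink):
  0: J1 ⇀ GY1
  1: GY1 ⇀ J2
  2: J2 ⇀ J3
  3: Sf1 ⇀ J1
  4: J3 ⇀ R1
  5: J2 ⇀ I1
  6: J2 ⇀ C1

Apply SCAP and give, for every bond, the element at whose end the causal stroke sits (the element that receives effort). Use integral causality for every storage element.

#0 |J1
#1 |J2
#2 |J2
#3 |Sf1
#4 |J3
#5 |I1
#6 |J2

b3 stroke at Sf1  (source Sf1 imposes f)
b0 stroke at J1  (closing 0-jn rule on J1)
b1 stroke at J2  (GY1 both-in/both-out from 0)
b5 stroke at I1  (I1 integral (f out))
b2 stroke at J2  (J2: bond 5 brought flow, rest push out)
b6 stroke at J2  (J2: bond 5 brought flow, rest push out)
b4 stroke at J3  (J3 flow already set via bond 2)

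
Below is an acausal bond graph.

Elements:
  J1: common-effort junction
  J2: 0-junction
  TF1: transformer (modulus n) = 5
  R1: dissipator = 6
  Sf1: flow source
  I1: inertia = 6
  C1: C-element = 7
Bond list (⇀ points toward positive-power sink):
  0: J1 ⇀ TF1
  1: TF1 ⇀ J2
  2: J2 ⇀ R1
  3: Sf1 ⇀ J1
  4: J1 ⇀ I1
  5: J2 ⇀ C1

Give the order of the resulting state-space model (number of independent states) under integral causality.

2  (C1, I1 all integral)

b3 stroke→Sf1  (Sf1 (Sf) sets flow on bond)
b4 stroke→I1  (I1 outputs flow p/I1)
b0 stroke→J1  (J1 needs exactly one e-in)
b1 stroke→TF1  (TF TF1: opposite of bond 0)
b5 stroke→J2  (C1 integral (e out))
b2 stroke→R1  (J2 effort already set via bond 5)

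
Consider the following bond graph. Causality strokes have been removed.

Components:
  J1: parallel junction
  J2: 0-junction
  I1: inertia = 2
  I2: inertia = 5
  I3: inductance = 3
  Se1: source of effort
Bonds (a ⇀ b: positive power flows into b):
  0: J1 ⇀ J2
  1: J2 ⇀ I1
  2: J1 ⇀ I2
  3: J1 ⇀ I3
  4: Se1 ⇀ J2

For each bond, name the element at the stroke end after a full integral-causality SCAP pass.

#0 stroke→J1
#1 stroke→I1
#2 stroke→I2
#3 stroke→I3
#4 stroke→J2

#4 stroke→J2  (Se1 fixes effort; stroke away)
#0 stroke→J1  (common-e at J2 fixed by 4)
#1 stroke→I1  (0-jn J2 has e-setter on 4)
#2 stroke→I2  (J1 effort already set via bond 0)
#3 stroke→I3  (J1 effort already set via bond 0)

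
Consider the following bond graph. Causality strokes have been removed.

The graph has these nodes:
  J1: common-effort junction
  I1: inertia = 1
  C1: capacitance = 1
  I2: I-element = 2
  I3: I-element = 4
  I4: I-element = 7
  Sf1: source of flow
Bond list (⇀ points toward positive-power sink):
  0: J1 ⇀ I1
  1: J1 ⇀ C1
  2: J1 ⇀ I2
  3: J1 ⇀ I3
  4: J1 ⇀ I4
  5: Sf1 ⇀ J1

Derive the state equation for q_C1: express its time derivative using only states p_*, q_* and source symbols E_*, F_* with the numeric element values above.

dq_C1/dt = F_Sf1 - p_I1 - p_I2/2 - p_I3/4 - p_I4/7

#5 stroke at Sf1  (Sf1 (Sf) sets flow on bond)
#0 stroke at I1  (I1: I, integral causality)
#1 stroke at J1  (C1 integral (e out))
#2 stroke at I2  (J1: bond 1 brought effort, rest push out)
#3 stroke at I3  (J1: bond 1 brought effort, rest push out)
#4 stroke at I4  (common-e at J1 fixed by 1)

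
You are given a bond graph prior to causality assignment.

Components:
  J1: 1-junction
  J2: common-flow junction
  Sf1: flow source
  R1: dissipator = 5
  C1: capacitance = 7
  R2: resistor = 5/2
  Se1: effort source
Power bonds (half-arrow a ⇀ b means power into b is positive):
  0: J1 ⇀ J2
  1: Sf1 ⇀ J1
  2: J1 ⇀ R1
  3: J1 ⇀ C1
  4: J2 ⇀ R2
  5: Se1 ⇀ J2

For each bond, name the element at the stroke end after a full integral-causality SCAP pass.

β0 |J1
β1 |Sf1
β2 |J1
β3 |J1
β4 |J2
β5 |J2

β1 stroke→Sf1  (Sf1: flow source, stroke at near end)
β5 stroke→J2  (source Se1 imposes e)
β0 stroke→J1  (J1: bond 1 brought flow, rest push out)
β2 stroke→J1  (common-f at J1 fixed by 1)
β3 stroke→J1  (J1: bond 1 brought flow, rest push out)
β4 stroke→J2  (J2 flow already set via bond 0)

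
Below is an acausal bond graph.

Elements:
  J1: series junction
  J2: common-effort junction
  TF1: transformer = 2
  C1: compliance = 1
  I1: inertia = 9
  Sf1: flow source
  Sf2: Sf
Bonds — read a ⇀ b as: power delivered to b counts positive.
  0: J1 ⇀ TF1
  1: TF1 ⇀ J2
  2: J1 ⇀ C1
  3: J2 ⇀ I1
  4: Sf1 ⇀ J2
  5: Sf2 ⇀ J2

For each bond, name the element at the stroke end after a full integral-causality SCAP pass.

b4 →Sf1  (Sf1: flow source, stroke at near end)
b5 →Sf2  (Sf2 fixes flow; stroke at Sf2)
b2 →J1  (C1: C, integral causality)
b0 →TF1  (J1 needs exactly one f-in)
b1 →J2  (TF TF1: opposite of bond 0)
b3 →I1  (J2 effort already set via bond 1)

#0 stroke at TF1
#1 stroke at J2
#2 stroke at J1
#3 stroke at I1
#4 stroke at Sf1
#5 stroke at Sf2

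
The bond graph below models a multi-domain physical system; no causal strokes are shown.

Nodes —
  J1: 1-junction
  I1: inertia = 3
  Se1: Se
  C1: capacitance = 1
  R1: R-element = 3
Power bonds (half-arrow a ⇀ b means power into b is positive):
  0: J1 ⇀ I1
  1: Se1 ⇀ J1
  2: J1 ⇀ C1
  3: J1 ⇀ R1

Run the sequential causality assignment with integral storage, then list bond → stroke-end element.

β0 |I1
β1 |J1
β2 |J1
β3 |J1

b1 →J1  (source Se1 imposes e)
b0 →I1  (prefer integral on I1)
b2 →J1  (J1: bond 0 brought flow, rest push out)
b3 →J1  (common-f at J1 fixed by 0)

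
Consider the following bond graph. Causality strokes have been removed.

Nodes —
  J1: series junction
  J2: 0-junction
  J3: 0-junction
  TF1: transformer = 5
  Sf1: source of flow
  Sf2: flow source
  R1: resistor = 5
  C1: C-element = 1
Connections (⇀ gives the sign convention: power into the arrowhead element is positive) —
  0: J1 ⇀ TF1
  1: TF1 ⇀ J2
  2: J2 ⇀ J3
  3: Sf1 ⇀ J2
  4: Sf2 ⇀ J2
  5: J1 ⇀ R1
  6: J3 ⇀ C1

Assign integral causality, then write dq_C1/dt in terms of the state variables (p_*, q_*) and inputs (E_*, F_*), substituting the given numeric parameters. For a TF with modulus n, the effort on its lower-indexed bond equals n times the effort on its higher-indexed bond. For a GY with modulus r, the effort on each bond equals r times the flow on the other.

bond 3 stroke at Sf1  (source Sf1 imposes f)
bond 4 stroke at Sf2  (Sf2 (Sf) sets flow on bond)
bond 6 stroke at J3  (C1: C, integral causality)
bond 2 stroke at J2  (0-jn J3 has e-setter on 6)
bond 1 stroke at TF1  (common-e at J2 fixed by 2)
bond 0 stroke at J1  (TF1 one-in-one-out from 1)
bond 5 stroke at R1  (closing 1-jn rule on J1)

dq_C1/dt = F_Sf1 + F_Sf2 - 5*q_C1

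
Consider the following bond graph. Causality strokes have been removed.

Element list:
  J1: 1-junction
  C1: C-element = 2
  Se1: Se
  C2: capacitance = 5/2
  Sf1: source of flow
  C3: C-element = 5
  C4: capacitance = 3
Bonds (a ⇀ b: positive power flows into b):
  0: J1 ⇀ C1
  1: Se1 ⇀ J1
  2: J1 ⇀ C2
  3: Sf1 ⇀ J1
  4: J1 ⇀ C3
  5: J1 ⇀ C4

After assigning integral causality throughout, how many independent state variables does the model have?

#1 stroke→J1  (source Se1 imposes e)
#3 stroke→Sf1  (Sf1 (Sf) sets flow on bond)
#0 stroke→J1  (J1: bond 3 brought flow, rest push out)
#2 stroke→J1  (1-jn J1 has f-setter on 3)
#4 stroke→J1  (J1 flow already set via bond 3)
#5 stroke→J1  (J1: bond 3 brought flow, rest push out)

4  (C1, C2, C3, C4 all integral)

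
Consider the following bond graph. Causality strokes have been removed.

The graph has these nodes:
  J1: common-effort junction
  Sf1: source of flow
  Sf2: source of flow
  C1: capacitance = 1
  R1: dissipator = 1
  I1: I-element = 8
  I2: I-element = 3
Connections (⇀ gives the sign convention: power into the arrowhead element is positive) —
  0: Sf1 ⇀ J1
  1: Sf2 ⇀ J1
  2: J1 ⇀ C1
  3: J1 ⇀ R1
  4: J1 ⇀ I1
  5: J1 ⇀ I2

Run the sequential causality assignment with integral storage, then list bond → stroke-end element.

bond 0 stroke→Sf1
bond 1 stroke→Sf2
bond 2 stroke→J1
bond 3 stroke→R1
bond 4 stroke→I1
bond 5 stroke→I2

bond 0 |Sf1  (Sf1 (Sf) sets flow on bond)
bond 1 |Sf2  (Sf2 (Sf) sets flow on bond)
bond 2 |J1  (prefer integral on C1)
bond 3 |R1  (0-jn J1 has e-setter on 2)
bond 4 |I1  (common-e at J1 fixed by 2)
bond 5 |I2  (0-jn J1 has e-setter on 2)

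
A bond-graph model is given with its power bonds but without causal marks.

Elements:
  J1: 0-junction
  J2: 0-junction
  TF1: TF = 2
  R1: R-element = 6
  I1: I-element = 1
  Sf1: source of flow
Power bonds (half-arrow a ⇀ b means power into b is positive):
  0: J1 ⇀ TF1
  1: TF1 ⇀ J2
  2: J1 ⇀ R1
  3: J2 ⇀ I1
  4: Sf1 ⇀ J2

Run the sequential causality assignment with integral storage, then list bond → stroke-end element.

β0 |TF1
β1 |J2
β2 |J1
β3 |I1
β4 |Sf1

β4 |Sf1  (Sf1 fixes flow; stroke at Sf1)
β3 |I1  (I1 outputs flow p/I1)
β1 |J2  (closing 0-jn rule on J2)
β0 |TF1  (through TF1, causality passes straight; one stroke at TF1)
β2 |J1  (only one effort-in slot at J1)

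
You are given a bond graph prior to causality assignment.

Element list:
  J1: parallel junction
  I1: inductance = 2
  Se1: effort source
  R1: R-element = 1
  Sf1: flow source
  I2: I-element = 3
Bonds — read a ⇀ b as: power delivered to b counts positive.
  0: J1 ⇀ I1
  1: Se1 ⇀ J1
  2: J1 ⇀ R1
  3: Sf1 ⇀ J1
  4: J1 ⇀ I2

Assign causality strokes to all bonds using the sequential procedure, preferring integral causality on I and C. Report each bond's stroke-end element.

b0 →I1
b1 →J1
b2 →R1
b3 →Sf1
b4 →I2

b1 |J1  (Se1 (Se) sets effort on bond)
b3 |Sf1  (Sf1 fixes flow; stroke at Sf1)
b0 |I1  (common-e at J1 fixed by 1)
b2 |R1  (J1 effort already set via bond 1)
b4 |I2  (J1: bond 1 brought effort, rest push out)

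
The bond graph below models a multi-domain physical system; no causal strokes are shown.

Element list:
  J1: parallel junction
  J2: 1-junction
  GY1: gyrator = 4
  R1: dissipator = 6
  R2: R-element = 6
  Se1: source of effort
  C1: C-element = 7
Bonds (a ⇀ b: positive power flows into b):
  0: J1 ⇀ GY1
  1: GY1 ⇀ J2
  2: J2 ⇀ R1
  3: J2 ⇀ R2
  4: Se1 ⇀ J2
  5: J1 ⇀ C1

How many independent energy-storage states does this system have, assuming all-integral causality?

1  (C1 all integral)

bond 4 →J2  (Se1: effort source, stroke at far end)
bond 5 →J1  (C1 outputs effort q/C1)
bond 0 →GY1  (0-jn J1 has e-setter on 5)
bond 1 →GY1  (GY1 both-in/both-out from 0)
bond 2 →J2  (J2 flow already set via bond 1)
bond 3 →J2  (1-jn J2 has f-setter on 1)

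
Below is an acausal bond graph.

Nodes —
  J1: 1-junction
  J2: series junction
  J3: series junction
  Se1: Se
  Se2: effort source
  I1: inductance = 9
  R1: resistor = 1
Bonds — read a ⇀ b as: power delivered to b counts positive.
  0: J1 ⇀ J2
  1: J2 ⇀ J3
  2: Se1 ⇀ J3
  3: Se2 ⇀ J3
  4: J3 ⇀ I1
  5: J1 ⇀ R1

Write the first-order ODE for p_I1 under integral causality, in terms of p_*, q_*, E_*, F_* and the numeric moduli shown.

bond 2 →J3  (Se1: effort source, stroke at far end)
bond 3 →J3  (Se2 (Se) sets effort on bond)
bond 4 →I1  (I1 integral (f out))
bond 1 →J3  (J3 flow already set via bond 4)
bond 0 →J2  (1-jn J2 has f-setter on 1)
bond 5 →J1  (1-jn J1 has f-setter on 0)

dp_I1/dt = E_Se1 + E_Se2 - p_I1/9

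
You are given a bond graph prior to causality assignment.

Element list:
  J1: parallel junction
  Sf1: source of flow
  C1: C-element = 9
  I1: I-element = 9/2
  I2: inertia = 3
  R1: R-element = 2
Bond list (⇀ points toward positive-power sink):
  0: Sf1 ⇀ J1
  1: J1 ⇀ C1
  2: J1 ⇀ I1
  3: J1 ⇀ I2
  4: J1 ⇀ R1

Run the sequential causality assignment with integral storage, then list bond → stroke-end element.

b0 →Sf1  (Sf1 (Sf) sets flow on bond)
b1 →J1  (C1 integral (e out))
b2 →I1  (common-e at J1 fixed by 1)
b3 →I2  (J1: bond 1 brought effort, rest push out)
b4 →R1  (common-e at J1 fixed by 1)

b0 |Sf1
b1 |J1
b2 |I1
b3 |I2
b4 |R1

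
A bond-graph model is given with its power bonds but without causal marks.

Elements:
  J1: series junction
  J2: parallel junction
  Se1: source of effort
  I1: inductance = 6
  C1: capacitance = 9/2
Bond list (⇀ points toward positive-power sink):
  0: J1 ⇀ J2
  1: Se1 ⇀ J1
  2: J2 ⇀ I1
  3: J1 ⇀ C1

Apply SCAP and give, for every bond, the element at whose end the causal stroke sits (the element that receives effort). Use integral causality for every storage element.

bond 1 stroke at J1  (Se1 fixes effort; stroke away)
bond 2 stroke at I1  (I1 outputs flow p/I1)
bond 0 stroke at J2  (J2: last free bond brings effort in)
bond 3 stroke at J1  (J1: bond 0 brought flow, rest push out)

b0 |J2
b1 |J1
b2 |I1
b3 |J1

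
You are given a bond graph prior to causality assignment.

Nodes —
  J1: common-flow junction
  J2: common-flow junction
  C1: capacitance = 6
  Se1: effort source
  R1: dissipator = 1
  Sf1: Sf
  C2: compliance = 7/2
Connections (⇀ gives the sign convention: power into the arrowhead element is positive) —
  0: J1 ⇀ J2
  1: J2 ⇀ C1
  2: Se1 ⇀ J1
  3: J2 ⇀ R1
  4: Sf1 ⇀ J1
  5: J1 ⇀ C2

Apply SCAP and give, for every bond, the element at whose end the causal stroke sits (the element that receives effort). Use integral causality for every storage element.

#2 stroke at J1  (Se1 (Se) sets effort on bond)
#4 stroke at Sf1  (source Sf1 imposes f)
#0 stroke at J1  (1-jn J1 has f-setter on 4)
#5 stroke at J1  (1-jn J1 has f-setter on 4)
#1 stroke at J2  (1-jn J2 has f-setter on 0)
#3 stroke at J2  (common-f at J2 fixed by 0)

#0 →J1
#1 →J2
#2 →J1
#3 →J2
#4 →Sf1
#5 →J1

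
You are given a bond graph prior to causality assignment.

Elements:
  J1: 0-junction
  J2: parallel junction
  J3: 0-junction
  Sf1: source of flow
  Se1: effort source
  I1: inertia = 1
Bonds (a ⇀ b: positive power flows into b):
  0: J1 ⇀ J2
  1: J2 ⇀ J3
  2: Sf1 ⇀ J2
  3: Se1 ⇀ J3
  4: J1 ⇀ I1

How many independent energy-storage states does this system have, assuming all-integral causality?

1  (I1 all integral)

b2 →Sf1  (Sf1: flow source, stroke at near end)
b3 →J3  (Se1 (Se) sets effort on bond)
b1 →J2  (common-e at J3 fixed by 3)
b0 →J1  (J2: bond 1 brought effort, rest push out)
b4 →I1  (0-jn J1 has e-setter on 0)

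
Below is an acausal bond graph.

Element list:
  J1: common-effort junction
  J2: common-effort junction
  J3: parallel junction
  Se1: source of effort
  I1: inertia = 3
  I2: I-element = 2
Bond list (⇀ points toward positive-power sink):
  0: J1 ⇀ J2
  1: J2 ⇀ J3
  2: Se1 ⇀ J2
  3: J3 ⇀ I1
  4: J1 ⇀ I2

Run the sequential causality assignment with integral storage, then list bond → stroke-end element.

β2 →J2  (source Se1 imposes e)
β0 →J1  (J2: bond 2 brought effort, rest push out)
β1 →J3  (J2 effort already set via bond 2)
β3 →I1  (0-jn J3 has e-setter on 1)
β4 →I2  (J1 effort already set via bond 0)

β0 stroke at J1
β1 stroke at J3
β2 stroke at J2
β3 stroke at I1
β4 stroke at I2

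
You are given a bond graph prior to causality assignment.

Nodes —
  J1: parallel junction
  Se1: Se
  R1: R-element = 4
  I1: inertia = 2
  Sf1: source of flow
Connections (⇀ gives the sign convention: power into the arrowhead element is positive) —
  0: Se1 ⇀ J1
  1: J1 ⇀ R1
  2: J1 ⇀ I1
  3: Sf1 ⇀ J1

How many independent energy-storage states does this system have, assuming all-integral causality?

β0 →J1  (source Se1 imposes e)
β3 →Sf1  (Sf1 fixes flow; stroke at Sf1)
β1 →R1  (J1: bond 0 brought effort, rest push out)
β2 →I1  (J1 effort already set via bond 0)

1  (I1 all integral)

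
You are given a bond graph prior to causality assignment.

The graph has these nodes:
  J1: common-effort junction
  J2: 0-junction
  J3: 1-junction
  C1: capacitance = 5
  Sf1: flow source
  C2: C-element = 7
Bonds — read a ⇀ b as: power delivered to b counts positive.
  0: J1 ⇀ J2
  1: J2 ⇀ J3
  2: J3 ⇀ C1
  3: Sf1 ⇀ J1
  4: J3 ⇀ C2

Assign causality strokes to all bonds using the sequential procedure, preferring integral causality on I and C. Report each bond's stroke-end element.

β0 →J1
β1 →J2
β2 →J3
β3 →Sf1
β4 →J3

bond 3 |Sf1  (source Sf1 imposes f)
bond 0 |J1  (only one effort-in slot at J1)
bond 1 |J2  (J2 needs exactly one e-in)
bond 2 |J3  (common-f at J3 fixed by 1)
bond 4 |J3  (J3 flow already set via bond 1)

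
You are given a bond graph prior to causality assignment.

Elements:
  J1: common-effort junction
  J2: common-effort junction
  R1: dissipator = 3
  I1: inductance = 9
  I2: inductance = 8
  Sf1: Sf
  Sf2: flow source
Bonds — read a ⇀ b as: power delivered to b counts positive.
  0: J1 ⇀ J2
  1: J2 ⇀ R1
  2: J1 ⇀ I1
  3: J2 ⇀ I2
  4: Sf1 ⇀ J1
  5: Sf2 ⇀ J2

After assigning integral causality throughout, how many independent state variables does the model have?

2  (I1, I2 all integral)

bond 4 |Sf1  (Sf1: flow source, stroke at near end)
bond 5 |Sf2  (source Sf2 imposes f)
bond 2 |I1  (I1: I, integral causality)
bond 0 |J1  (only one effort-in slot at J1)
bond 3 |I2  (I2: I, integral causality)
bond 1 |J2  (J2: last free bond brings effort in)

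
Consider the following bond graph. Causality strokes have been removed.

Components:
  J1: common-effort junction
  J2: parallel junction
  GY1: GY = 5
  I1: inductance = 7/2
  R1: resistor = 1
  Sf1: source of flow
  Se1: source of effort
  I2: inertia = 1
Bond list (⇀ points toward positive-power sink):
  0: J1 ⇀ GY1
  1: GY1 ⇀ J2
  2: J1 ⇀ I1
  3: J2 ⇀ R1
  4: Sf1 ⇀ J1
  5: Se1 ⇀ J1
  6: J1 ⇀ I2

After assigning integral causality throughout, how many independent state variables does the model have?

2  (I1, I2 all integral)

b4 →Sf1  (Sf1 fixes flow; stroke at Sf1)
b5 →J1  (Se1 fixes effort; stroke away)
b0 →GY1  (0-jn J1 has e-setter on 5)
b2 →I1  (J1 effort already set via bond 5)
b6 →I2  (J1 effort already set via bond 5)
b1 →GY1  (GY1 both-in/both-out from 0)
b3 →J2  (J2 needs exactly one e-in)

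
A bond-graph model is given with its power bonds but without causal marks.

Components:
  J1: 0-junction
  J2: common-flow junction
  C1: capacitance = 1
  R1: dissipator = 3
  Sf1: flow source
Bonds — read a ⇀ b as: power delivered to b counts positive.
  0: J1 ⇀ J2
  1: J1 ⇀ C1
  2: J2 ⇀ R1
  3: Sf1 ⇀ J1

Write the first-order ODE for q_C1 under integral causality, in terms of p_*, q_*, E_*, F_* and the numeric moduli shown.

dq_C1/dt = F_Sf1 - q_C1/3

b3 stroke→Sf1  (source Sf1 imposes f)
b1 stroke→J1  (C1 integral (e out))
b0 stroke→J2  (0-jn J1 has e-setter on 1)
b2 stroke→R1  (J2 needs exactly one f-in)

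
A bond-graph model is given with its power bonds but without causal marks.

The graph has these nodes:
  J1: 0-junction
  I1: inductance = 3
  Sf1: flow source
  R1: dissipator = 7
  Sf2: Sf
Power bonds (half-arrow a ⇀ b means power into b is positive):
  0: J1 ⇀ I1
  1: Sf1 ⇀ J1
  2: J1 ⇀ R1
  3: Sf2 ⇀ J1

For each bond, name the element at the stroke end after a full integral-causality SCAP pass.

b1 stroke→Sf1  (Sf1 fixes flow; stroke at Sf1)
b3 stroke→Sf2  (Sf2 fixes flow; stroke at Sf2)
b0 stroke→I1  (I1: I, integral causality)
b2 stroke→J1  (J1 needs exactly one e-in)

b0 |I1
b1 |Sf1
b2 |J1
b3 |Sf2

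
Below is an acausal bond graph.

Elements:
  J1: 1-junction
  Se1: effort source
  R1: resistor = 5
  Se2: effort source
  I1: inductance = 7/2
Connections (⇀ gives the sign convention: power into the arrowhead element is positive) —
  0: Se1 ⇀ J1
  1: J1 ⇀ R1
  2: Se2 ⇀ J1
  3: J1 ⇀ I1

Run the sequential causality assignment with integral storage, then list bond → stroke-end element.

#0 |J1  (Se1 (Se) sets effort on bond)
#2 |J1  (Se2 fixes effort; stroke away)
#3 |I1  (prefer integral on I1)
#1 |J1  (J1: bond 3 brought flow, rest push out)

b0 stroke→J1
b1 stroke→J1
b2 stroke→J1
b3 stroke→I1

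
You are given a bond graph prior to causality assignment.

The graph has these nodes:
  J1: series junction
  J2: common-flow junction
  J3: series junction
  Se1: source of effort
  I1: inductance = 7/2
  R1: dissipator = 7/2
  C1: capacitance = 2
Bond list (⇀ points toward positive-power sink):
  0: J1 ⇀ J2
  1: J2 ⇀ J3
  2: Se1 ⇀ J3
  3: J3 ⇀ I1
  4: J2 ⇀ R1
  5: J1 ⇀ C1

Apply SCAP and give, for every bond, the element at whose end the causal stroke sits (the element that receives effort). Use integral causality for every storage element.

bond 0 stroke→J2
bond 1 stroke→J3
bond 2 stroke→J3
bond 3 stroke→I1
bond 4 stroke→J2
bond 5 stroke→J1

b2 stroke at J3  (Se1 fixes effort; stroke away)
b3 stroke at I1  (prefer integral on I1)
b1 stroke at J3  (common-f at J3 fixed by 3)
b0 stroke at J2  (J2 flow already set via bond 1)
b4 stroke at J2  (1-jn J2 has f-setter on 1)
b5 stroke at J1  (J1: bond 0 brought flow, rest push out)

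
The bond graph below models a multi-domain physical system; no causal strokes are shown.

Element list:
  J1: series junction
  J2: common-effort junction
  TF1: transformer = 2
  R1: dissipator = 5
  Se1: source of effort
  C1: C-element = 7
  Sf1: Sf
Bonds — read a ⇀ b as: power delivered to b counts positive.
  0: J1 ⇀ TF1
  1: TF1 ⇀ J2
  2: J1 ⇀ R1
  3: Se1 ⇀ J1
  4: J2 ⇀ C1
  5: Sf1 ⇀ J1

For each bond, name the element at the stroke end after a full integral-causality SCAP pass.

b3 stroke→J1  (Se1: effort source, stroke at far end)
b5 stroke→Sf1  (Sf1: flow source, stroke at near end)
b0 stroke→J1  (J1: bond 5 brought flow, rest push out)
b2 stroke→J1  (common-f at J1 fixed by 5)
b1 stroke→TF1  (TF1: transformer flips bond 0)
b4 stroke→J2  (closing 0-jn rule on J2)

#0 |J1
#1 |TF1
#2 |J1
#3 |J1
#4 |J2
#5 |Sf1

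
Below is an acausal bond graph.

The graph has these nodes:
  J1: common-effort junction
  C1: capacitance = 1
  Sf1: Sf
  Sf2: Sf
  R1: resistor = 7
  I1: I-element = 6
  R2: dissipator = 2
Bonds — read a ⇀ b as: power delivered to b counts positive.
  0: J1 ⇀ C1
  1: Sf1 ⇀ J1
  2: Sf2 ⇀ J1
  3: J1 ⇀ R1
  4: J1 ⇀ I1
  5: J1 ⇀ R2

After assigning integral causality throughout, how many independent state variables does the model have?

bond 1 stroke at Sf1  (Sf1 fixes flow; stroke at Sf1)
bond 2 stroke at Sf2  (source Sf2 imposes f)
bond 0 stroke at J1  (C1: C, integral causality)
bond 3 stroke at R1  (J1: bond 0 brought effort, rest push out)
bond 4 stroke at I1  (0-jn J1 has e-setter on 0)
bond 5 stroke at R2  (J1: bond 0 brought effort, rest push out)

2  (C1, I1 all integral)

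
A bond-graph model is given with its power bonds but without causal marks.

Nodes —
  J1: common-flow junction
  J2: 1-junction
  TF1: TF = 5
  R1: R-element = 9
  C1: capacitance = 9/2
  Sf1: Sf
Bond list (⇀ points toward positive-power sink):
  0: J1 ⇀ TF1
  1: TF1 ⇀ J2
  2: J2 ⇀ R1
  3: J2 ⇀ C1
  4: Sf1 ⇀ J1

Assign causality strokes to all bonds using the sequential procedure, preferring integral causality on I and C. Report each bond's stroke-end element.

#0 |J1
#1 |TF1
#2 |J2
#3 |J2
#4 |Sf1

#4 |Sf1  (Sf1 (Sf) sets flow on bond)
#0 |J1  (J1 flow already set via bond 4)
#1 |TF1  (TF TF1: opposite of bond 0)
#2 |J2  (common-f at J2 fixed by 1)
#3 |J2  (J2 flow already set via bond 1)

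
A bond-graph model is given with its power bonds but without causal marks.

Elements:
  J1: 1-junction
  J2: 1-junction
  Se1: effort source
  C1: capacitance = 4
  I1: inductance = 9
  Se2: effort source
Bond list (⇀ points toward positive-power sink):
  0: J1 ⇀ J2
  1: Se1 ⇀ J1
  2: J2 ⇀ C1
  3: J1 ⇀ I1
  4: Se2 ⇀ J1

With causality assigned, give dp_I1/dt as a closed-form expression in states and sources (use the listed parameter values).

dp_I1/dt = E_Se1 + E_Se2 - q_C1/4

b1 |J1  (Se1 (Se) sets effort on bond)
b4 |J1  (Se2: effort source, stroke at far end)
b2 |J2  (prefer integral on C1)
b0 |J1  (only one flow-in slot at J2)
b3 |I1  (J1: last free bond brings flow in)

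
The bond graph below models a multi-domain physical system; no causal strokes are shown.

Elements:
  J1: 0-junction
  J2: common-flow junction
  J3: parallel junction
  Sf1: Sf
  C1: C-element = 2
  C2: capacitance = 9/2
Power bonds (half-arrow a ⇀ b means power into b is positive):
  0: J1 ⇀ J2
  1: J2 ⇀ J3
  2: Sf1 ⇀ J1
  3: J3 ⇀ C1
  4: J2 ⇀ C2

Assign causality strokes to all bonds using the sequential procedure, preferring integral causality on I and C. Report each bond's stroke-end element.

bond 2 stroke at Sf1  (Sf1 fixes flow; stroke at Sf1)
bond 0 stroke at J1  (only one effort-in slot at J1)
bond 1 stroke at J2  (common-f at J2 fixed by 0)
bond 4 stroke at J2  (J2: bond 0 brought flow, rest push out)
bond 3 stroke at J3  (only one effort-in slot at J3)

bond 0 stroke at J1
bond 1 stroke at J2
bond 2 stroke at Sf1
bond 3 stroke at J3
bond 4 stroke at J2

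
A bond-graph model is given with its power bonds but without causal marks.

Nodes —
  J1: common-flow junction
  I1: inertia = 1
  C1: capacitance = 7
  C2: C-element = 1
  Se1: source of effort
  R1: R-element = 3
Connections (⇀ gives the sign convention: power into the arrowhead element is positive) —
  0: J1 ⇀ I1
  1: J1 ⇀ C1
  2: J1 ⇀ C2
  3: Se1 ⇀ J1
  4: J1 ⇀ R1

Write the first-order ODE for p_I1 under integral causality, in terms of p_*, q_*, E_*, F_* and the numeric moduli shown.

dp_I1/dt = E_Se1 - 3*p_I1 - q_C1/7 - q_C2

β3 |J1  (Se1: effort source, stroke at far end)
β0 |I1  (I1 integral (f out))
β1 |J1  (common-f at J1 fixed by 0)
β2 |J1  (1-jn J1 has f-setter on 0)
β4 |J1  (J1: bond 0 brought flow, rest push out)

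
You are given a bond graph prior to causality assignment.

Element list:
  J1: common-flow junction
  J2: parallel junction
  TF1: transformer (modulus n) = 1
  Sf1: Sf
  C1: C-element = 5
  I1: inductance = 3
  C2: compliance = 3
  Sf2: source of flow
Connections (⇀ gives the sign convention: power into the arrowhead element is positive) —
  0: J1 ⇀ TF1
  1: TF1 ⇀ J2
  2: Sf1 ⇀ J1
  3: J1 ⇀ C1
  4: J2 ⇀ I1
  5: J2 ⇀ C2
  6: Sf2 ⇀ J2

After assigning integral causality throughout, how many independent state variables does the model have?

β2 →Sf1  (Sf1 (Sf) sets flow on bond)
β6 →Sf2  (source Sf2 imposes f)
β0 →J1  (J1 flow already set via bond 2)
β3 →J1  (J1: bond 2 brought flow, rest push out)
β1 →TF1  (TF1: transformer flips bond 0)
β4 →I1  (I1 integral (f out))
β5 →J2  (only one effort-in slot at J2)

3  (C1, C2, I1 all integral)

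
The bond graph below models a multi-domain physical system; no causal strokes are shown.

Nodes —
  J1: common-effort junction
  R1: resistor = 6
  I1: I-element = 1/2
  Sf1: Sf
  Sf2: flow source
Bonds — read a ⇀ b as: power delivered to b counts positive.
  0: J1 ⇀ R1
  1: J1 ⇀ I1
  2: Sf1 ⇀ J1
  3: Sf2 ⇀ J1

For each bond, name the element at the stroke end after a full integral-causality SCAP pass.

#2 stroke→Sf1  (Sf1: flow source, stroke at near end)
#3 stroke→Sf2  (Sf2 fixes flow; stroke at Sf2)
#1 stroke→I1  (I1: I, integral causality)
#0 stroke→J1  (J1: last free bond brings effort in)

β0 |J1
β1 |I1
β2 |Sf1
β3 |Sf2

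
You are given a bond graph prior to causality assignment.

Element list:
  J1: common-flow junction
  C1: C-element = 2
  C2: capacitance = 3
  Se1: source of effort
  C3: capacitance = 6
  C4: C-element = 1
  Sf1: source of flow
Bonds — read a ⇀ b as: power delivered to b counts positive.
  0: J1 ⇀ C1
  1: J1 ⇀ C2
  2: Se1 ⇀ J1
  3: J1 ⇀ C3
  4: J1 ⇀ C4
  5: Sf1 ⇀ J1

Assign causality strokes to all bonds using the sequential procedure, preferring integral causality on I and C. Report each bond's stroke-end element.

β0 →J1
β1 →J1
β2 →J1
β3 →J1
β4 →J1
β5 →Sf1

b2 stroke at J1  (Se1 (Se) sets effort on bond)
b5 stroke at Sf1  (source Sf1 imposes f)
b0 stroke at J1  (1-jn J1 has f-setter on 5)
b1 stroke at J1  (1-jn J1 has f-setter on 5)
b3 stroke at J1  (common-f at J1 fixed by 5)
b4 stroke at J1  (1-jn J1 has f-setter on 5)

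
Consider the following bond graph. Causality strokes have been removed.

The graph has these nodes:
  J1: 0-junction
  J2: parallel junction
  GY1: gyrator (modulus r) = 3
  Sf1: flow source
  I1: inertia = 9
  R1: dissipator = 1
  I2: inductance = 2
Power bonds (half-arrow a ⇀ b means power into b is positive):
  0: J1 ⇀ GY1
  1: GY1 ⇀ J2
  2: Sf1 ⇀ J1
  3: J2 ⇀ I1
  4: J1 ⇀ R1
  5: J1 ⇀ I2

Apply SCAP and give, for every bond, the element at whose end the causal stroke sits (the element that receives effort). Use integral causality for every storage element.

b0 |J1
b1 |J2
b2 |Sf1
b3 |I1
b4 |R1
b5 |I2

b2 stroke→Sf1  (Sf1 fixes flow; stroke at Sf1)
b3 stroke→I1  (I1 outputs flow p/I1)
b1 stroke→J2  (closing 0-jn rule on J2)
b0 stroke→J1  (through GY1, causality inverts; strokes same side of GY1)
b4 stroke→R1  (J1 effort already set via bond 0)
b5 stroke→I2  (common-e at J1 fixed by 0)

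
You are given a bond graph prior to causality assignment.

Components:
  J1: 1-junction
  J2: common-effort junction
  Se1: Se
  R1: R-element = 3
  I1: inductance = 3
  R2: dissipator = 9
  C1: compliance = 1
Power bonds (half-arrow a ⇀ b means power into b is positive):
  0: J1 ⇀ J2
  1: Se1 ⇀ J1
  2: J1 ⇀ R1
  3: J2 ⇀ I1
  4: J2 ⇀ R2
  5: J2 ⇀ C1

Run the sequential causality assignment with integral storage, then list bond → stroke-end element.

#0 →J1
#1 →J1
#2 →R1
#3 →I1
#4 →R2
#5 →J2

b1 |J1  (source Se1 imposes e)
b3 |I1  (I1: I, integral causality)
b5 |J2  (C1 integral (e out))
b0 |J1  (common-e at J2 fixed by 5)
b4 |R2  (0-jn J2 has e-setter on 5)
b2 |R1  (only one flow-in slot at J1)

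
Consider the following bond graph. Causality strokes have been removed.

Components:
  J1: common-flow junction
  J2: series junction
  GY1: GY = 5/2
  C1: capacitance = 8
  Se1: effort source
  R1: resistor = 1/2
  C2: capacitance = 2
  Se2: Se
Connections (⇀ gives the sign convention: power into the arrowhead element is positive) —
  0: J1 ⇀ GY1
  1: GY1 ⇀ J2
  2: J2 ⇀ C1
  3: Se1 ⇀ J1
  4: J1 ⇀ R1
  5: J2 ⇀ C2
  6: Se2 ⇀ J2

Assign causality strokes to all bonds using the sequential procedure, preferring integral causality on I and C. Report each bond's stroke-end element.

#3 |J1  (Se1: effort source, stroke at far end)
#6 |J2  (Se2 (Se) sets effort on bond)
#2 |J2  (C1 outputs effort q/C1)
#5 |J2  (C2 outputs effort q/C2)
#1 |GY1  (only one flow-in slot at J2)
#0 |GY1  (GY1: gyrator matches bond 1)
#4 |J1  (J1 flow already set via bond 0)

#0 stroke at GY1
#1 stroke at GY1
#2 stroke at J2
#3 stroke at J1
#4 stroke at J1
#5 stroke at J2
#6 stroke at J2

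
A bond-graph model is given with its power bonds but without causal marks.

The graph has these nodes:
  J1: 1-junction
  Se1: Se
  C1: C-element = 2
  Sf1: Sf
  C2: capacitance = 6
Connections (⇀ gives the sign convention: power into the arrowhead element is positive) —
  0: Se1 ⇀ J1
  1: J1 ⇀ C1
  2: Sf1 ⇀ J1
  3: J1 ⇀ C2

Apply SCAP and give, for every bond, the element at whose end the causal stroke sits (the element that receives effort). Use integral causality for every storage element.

bond 0 |J1
bond 1 |J1
bond 2 |Sf1
bond 3 |J1

bond 0 stroke→J1  (Se1 (Se) sets effort on bond)
bond 2 stroke→Sf1  (Sf1 fixes flow; stroke at Sf1)
bond 1 stroke→J1  (common-f at J1 fixed by 2)
bond 3 stroke→J1  (1-jn J1 has f-setter on 2)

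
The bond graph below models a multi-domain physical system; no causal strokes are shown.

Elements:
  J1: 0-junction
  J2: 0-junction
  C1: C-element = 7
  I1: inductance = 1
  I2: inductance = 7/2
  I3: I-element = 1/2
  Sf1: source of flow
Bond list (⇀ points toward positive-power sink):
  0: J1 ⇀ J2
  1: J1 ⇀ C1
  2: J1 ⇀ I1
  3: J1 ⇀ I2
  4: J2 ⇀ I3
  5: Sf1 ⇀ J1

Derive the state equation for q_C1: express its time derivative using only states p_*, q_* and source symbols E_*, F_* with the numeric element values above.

dq_C1/dt = F_Sf1 - p_I1 - 2*p_I2/7 - 2*p_I3

b5 →Sf1  (source Sf1 imposes f)
b1 →J1  (C1 integral (e out))
b0 →J2  (0-jn J1 has e-setter on 1)
b2 →I1  (J1 effort already set via bond 1)
b3 →I2  (J1: bond 1 brought effort, rest push out)
b4 →I3  (common-e at J2 fixed by 0)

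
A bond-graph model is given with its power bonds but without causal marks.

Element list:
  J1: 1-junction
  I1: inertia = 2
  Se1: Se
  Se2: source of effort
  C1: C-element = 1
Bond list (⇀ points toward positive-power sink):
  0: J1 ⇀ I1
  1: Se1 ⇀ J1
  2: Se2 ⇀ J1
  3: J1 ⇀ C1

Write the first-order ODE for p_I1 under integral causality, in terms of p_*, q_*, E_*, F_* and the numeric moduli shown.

dp_I1/dt = E_Se1 + E_Se2 - q_C1

bond 1 stroke→J1  (Se1 (Se) sets effort on bond)
bond 2 stroke→J1  (Se2 (Se) sets effort on bond)
bond 0 stroke→I1  (I1 integral (f out))
bond 3 stroke→J1  (common-f at J1 fixed by 0)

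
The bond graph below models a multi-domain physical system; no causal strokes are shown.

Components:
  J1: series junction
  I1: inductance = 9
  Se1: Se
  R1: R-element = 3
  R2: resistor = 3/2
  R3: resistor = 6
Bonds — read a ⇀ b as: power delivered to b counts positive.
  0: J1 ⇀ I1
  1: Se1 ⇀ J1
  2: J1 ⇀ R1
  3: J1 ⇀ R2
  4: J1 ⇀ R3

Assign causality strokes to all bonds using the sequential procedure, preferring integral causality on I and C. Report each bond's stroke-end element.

b0 |I1
b1 |J1
b2 |J1
b3 |J1
b4 |J1

β1 stroke→J1  (Se1 fixes effort; stroke away)
β0 stroke→I1  (I1 outputs flow p/I1)
β2 stroke→J1  (1-jn J1 has f-setter on 0)
β3 stroke→J1  (common-f at J1 fixed by 0)
β4 stroke→J1  (1-jn J1 has f-setter on 0)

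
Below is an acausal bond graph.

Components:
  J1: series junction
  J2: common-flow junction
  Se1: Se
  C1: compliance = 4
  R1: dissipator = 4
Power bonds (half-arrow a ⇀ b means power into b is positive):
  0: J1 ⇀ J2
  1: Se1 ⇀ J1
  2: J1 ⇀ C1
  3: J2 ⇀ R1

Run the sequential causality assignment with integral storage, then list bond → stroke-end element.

bond 0 stroke→J2
bond 1 stroke→J1
bond 2 stroke→J1
bond 3 stroke→R1

β1 |J1  (source Se1 imposes e)
β2 |J1  (C1 integral (e out))
β0 |J2  (closing 1-jn rule on J1)
β3 |R1  (J2 needs exactly one f-in)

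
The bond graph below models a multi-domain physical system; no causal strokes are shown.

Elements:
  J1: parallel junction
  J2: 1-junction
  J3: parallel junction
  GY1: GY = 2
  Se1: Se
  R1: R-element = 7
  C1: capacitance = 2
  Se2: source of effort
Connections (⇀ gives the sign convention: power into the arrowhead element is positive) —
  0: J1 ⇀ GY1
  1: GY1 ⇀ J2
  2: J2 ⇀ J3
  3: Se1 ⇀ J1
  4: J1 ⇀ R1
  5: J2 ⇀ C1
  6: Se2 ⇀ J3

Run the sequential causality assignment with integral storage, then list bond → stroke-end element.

β3 stroke at J1  (Se1 fixes effort; stroke away)
β6 stroke at J3  (Se2: effort source, stroke at far end)
β0 stroke at GY1  (common-e at J1 fixed by 3)
β4 stroke at R1  (J1: bond 3 brought effort, rest push out)
β2 stroke at J2  (0-jn J3 has e-setter on 6)
β1 stroke at GY1  (through GY1, causality inverts; strokes same side of GY1)
β5 stroke at J2  (J2 flow already set via bond 1)

bond 0 stroke at GY1
bond 1 stroke at GY1
bond 2 stroke at J2
bond 3 stroke at J1
bond 4 stroke at R1
bond 5 stroke at J2
bond 6 stroke at J3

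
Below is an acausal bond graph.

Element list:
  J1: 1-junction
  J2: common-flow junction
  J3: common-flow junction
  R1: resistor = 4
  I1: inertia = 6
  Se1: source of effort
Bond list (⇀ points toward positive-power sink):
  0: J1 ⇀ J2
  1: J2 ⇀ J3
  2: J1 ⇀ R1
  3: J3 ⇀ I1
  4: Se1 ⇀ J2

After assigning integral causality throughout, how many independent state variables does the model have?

bond 4 →J2  (Se1 (Se) sets effort on bond)
bond 3 →I1  (prefer integral on I1)
bond 1 →J3  (1-jn J3 has f-setter on 3)
bond 0 →J2  (common-f at J2 fixed by 1)
bond 2 →J1  (J1: bond 0 brought flow, rest push out)

1  (I1 all integral)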